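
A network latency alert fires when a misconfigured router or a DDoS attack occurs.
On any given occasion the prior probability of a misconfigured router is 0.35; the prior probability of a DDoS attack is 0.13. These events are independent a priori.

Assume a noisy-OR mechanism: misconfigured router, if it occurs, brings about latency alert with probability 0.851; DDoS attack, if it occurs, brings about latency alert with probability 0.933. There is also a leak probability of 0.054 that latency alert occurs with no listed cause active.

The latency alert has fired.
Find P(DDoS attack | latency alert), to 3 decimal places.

P(DDoS attack | latency alert) ≈ 0.298

Under noisy-OR, P(latency alert | causes) = 1 − (1−0.054)·∏(1−qᵢ) over the active causes.
P(latency alert) = 0.054·0.65·0.87 + 0.936618·0.65·0.13 + 0.859046·0.35·0.87 + 0.990556·0.35·0.13 = 0.030537 + 0.079144 + 0.261580 + 0.045070 = 0.416331
Of this, 0.124214 comes from 0.079144 + 0.045070 (the DDoS attack=true cases).
Hence the posterior is 0.124214/0.416331 ≈ 0.298.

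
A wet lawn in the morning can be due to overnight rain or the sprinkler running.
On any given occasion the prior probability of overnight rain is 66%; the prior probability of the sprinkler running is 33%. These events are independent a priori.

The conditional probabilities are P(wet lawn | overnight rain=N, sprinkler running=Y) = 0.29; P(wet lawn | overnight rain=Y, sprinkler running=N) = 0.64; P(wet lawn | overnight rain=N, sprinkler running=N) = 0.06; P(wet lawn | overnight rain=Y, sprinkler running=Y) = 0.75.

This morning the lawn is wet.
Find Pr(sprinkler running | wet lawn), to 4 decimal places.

P(wet lawn) = 0.06·0.34·0.67 + 0.29·0.34·0.33 + 0.64·0.66·0.67 + 0.75·0.66·0.33 = 0.013668 + 0.032538 + 0.283008 + 0.163350 = 0.492564
The sprinkler running-present share is 0.032538 + 0.163350 = 0.195888.
P(sprinkler running | wet lawn) = 0.195888 / 0.492564 ≈ 0.3977

Pr(sprinkler running | wet lawn) ≈ 0.3977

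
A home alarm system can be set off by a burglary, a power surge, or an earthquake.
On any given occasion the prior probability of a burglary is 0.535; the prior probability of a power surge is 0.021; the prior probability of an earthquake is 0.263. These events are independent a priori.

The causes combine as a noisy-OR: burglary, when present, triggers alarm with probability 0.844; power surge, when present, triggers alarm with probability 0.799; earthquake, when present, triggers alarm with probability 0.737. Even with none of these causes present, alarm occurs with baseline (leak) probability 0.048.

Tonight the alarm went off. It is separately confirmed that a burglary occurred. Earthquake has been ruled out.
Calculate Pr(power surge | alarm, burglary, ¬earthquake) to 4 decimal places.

Under noisy-OR, P(alarm | causes) = 1 − (1−0.048)·∏(1−qᵢ) over the active causes.
Numerator (weight on configurations with power surge): 0.970149·0.021 = 0.020373
Normalizer over all consistent configurations: 0.851488·0.979 + 0.970149·0.021 = 0.853980
Posterior = 0.020373 / 0.853980 ≈ 0.0239

Pr(power surge | alarm, burglary, ¬earthquake) ≈ 0.0239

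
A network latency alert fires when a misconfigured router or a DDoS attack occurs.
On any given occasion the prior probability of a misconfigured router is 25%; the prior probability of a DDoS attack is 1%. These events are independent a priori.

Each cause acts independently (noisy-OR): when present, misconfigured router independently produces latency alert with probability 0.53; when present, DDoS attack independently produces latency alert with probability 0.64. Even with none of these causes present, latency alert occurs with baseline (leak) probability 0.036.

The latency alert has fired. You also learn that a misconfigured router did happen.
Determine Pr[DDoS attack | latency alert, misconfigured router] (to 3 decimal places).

Pr[DDoS attack | latency alert, misconfigured router] ≈ 0.015

Under noisy-OR, P(latency alert | causes) = 1 − (1−0.036)·∏(1−qᵢ) over the active causes.
P(latency alert | misconfigured router) = 0.54692*0.99 + 0.836891*0.01 = 0.541451 + 0.008369 = 0.549820
Of this, 0.008369 comes from 0.836891*0.01 (the DDoS attack=true cases).
P(DDoS attack | latency alert, misconfigured router) = 0.008369 / 0.549820 ≈ 0.015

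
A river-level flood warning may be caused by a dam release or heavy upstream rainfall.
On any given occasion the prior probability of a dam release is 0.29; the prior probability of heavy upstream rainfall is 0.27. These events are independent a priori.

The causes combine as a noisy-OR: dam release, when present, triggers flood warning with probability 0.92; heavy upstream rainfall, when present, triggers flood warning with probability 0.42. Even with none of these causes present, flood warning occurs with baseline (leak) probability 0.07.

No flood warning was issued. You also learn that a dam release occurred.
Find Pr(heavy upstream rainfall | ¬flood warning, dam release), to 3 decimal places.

Under noisy-OR, P(flood warning | causes) = 1 − (1−0.07)·∏(1−qᵢ) over the active causes.
P(¬flood warning | dam release) = 0.0744×0.73 + 0.043152×0.27 = 0.054312 + 0.011651 = 0.065963
Restricting to configurations with heavy upstream rainfall present: 0.043152×0.27 = 0.011651.
Hence the posterior is 0.011651/0.065963 ≈ 0.177.

Pr(heavy upstream rainfall | ¬flood warning, dam release) ≈ 0.177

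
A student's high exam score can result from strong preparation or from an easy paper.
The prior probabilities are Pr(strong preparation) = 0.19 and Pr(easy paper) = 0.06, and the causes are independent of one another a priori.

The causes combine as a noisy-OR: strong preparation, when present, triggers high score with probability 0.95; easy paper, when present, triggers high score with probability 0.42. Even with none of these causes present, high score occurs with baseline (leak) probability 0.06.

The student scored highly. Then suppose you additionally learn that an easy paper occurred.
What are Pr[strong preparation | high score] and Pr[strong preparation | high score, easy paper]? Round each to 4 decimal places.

Pr[strong preparation | high score] ≈ 0.7279; Pr[strong preparation | high score, easy paper] ≈ 0.3341

Under noisy-OR, P(high score | causes) = 1 − (1−0.06)·∏(1−qᵢ) over the active causes.
P(high score) = 0.06×0.81×0.94 + 0.4548×0.81×0.06 + 0.953×0.19×0.94 + 0.97274×0.19×0.06 = 0.045684 + 0.022103 + 0.170206 + 0.011089 = 0.249082
Restricting to configurations with strong preparation present: 0.170206 + 0.011089 = 0.181295.
Hence the posterior is 0.181295/0.249082 ≈ 0.7279.

Now condition on the additional information:
P(high score | easy paper) = 0.4548·0.81 + 0.97274·0.19 = 0.368388 + 0.184821 = 0.553209
Restricting to configurations with strong preparation present: 0.97274·0.19 = 0.184821.
P(strong preparation | high score, easy paper) = 0.184821 / 0.553209 ≈ 0.3341
Conditioning on easy paper lowers the posterior on strong preparation: the classic explaining-away effect in a common-effect structure.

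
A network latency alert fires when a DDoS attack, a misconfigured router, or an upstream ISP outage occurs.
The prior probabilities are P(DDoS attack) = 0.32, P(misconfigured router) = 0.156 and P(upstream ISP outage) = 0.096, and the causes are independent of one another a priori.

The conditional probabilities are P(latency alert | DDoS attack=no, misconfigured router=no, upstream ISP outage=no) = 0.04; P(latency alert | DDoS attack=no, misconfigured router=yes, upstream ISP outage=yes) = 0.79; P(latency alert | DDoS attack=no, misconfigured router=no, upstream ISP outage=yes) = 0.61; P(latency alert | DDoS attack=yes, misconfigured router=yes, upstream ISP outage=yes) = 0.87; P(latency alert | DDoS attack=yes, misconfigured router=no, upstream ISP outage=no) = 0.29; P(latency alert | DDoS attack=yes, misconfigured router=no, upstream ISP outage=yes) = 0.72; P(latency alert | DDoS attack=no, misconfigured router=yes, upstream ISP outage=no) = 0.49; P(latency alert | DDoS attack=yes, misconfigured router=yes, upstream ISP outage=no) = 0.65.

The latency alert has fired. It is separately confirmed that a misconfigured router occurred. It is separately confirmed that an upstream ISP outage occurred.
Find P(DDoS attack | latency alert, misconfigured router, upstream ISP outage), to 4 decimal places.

Sum P(latency alert|·) weighted by the priors over both values of DDoS attack:
  P(latency alert | misconfigured router, upstream ISP outage) = 0.79·0.68 + 0.87·0.32
        = 0.537200 + 0.278400 = 0.815600
Keeping only the DDoS attack-present terms gives 0.278400, so
  P(DDoS attack | latency alert, misconfigured router, upstream ISP outage) = 0.278400 / 0.815600 ≈ 0.3413

P(DDoS attack | latency alert, misconfigured router, upstream ISP outage) ≈ 0.3413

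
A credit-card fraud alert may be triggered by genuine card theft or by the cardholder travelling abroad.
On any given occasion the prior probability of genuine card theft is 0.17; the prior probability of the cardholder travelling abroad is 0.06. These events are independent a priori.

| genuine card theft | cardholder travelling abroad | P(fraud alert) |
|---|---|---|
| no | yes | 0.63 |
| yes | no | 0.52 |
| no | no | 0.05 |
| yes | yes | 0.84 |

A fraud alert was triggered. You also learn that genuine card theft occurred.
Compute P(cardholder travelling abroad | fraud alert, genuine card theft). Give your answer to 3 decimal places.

P(cardholder travelling abroad | fraud alert, genuine card theft) ≈ 0.093

P(fraud alert | genuine card theft) = 0.52*0.94 + 0.84*0.06 = 0.488800 + 0.050400 = 0.539200
Of this, 0.050400 comes from 0.84*0.06 (the cardholder travelling abroad=true cases).
Hence the posterior is 0.050400/0.539200 ≈ 0.093.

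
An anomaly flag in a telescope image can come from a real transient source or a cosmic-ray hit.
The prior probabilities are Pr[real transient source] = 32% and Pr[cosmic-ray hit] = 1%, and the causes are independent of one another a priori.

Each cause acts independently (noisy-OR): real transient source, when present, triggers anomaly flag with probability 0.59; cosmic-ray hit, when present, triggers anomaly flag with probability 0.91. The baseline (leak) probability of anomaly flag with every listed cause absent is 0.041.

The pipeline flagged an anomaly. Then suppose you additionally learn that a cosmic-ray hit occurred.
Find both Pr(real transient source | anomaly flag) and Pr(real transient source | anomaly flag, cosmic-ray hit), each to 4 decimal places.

Pr(real transient source | anomaly flag) ≈ 0.8524; Pr(real transient source | anomaly flag, cosmic-ray hit) ≈ 0.3319

Under noisy-OR, P(anomaly flag | causes) = 1 − (1−0.041)·∏(1−qᵢ) over the active causes.
P(anomaly flag) = 0.041×0.68×0.99 + 0.91369×0.68×0.01 + 0.60681×0.32×0.99 + 0.964613×0.32×0.01 = 0.027601 + 0.006213 + 0.192237 + 0.003087 = 0.229138
Of this, 0.195324 comes from 0.192237 + 0.003087 (the real transient source=true cases).
So P(real transient source | anomaly flag) = 0.195324/0.229138 ≈ 0.8524.

With the extra evidence:
By total probability over both values of real transient source:
  P(anomaly flag | cosmic-ray hit) = 0.91369*0.68 + 0.964613*0.32
        = 0.621309 + 0.308676 = 0.929985
Configurations with real transient source contribute 0.308676, so
  P(real transient source | anomaly flag, cosmic-ray hit) = 0.308676 / 0.929985 ≈ 0.3319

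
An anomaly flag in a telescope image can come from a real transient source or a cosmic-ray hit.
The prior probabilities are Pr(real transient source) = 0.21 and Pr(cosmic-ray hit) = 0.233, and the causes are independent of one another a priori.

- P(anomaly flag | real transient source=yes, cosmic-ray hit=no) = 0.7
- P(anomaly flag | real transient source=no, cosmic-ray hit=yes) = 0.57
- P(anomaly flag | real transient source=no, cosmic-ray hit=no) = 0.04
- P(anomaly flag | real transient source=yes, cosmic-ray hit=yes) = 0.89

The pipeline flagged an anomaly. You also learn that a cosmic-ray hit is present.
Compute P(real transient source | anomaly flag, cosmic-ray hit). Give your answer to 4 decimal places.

P(real transient source | anomaly flag, cosmic-ray hit) ≈ 0.2933

Weight on real transient source=true, given the evidence: 0.89×0.21 = 0.186900
Denominator P(anomaly flag | cosmic-ray hit): 0.57×0.79 + 0.89×0.21 = 0.637200
P(real transient source | anomaly flag, cosmic-ray hit) = 0.186900/0.637200 ≈ 0.2933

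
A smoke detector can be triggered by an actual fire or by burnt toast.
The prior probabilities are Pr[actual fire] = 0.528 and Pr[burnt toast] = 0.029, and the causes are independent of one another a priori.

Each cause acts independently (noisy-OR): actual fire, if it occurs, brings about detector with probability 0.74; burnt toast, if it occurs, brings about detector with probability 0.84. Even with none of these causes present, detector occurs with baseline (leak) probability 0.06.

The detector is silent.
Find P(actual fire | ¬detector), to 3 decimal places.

Under noisy-OR, P(detector | causes) = 1 − (1−0.06)·∏(1−qᵢ) over the active causes.
P(¬detector) = 0.94*0.472*0.971 + 0.1504*0.472*0.029 + 0.2444*0.528*0.971 + 0.039104*0.528*0.029 = 0.430813 + 0.002059 + 0.125301 + 0.000599 = 0.558772
Of this, 0.125900 comes from 0.125301 + 0.000599 (the actual fire=true cases).
Hence the posterior is 0.125900/0.558772 ≈ 0.225.

P(actual fire | ¬detector) ≈ 0.225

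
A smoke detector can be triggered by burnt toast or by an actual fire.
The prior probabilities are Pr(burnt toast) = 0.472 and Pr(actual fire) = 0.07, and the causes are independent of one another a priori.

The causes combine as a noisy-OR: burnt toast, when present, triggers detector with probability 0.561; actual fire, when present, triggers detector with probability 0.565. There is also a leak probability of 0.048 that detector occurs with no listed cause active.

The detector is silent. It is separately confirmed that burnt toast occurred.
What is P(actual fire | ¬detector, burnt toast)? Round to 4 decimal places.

Under noisy-OR, P(detector | causes) = 1 − (1−0.048)·∏(1−qᵢ) over the active causes.
P(¬detector | burnt toast) = 0.417928·0.93 + 0.181799·0.07 = 0.388673 + 0.012726 = 0.401399
Of this, 0.012726 comes from 0.181799·0.07 (the actual fire=true cases).
So P(actual fire | ¬detector, burnt toast) = 0.012726/0.401399 ≈ 0.0317.

P(actual fire | ¬detector, burnt toast) ≈ 0.0317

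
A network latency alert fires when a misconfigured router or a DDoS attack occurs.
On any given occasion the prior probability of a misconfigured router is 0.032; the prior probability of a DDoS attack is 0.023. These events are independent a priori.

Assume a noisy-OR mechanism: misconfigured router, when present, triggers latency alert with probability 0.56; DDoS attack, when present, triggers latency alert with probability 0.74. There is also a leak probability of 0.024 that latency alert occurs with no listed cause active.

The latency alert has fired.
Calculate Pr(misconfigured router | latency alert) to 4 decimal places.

Under noisy-OR, P(latency alert | causes) = 1 − (1−0.024)·∏(1−qᵢ) over the active causes.
P(latency alert) = 0.024·0.968·0.977 + 0.74624·0.968·0.023 + 0.57056·0.032·0.977 + 0.888346·0.032·0.023 = 0.022698 + 0.016614 + 0.017838 + 0.000654 = 0.057804
The misconfigured router-present share is 0.017838 + 0.000654 = 0.018492.
So P(misconfigured router | latency alert) = 0.018492/0.057804 ≈ 0.3199.

Pr(misconfigured router | latency alert) ≈ 0.3199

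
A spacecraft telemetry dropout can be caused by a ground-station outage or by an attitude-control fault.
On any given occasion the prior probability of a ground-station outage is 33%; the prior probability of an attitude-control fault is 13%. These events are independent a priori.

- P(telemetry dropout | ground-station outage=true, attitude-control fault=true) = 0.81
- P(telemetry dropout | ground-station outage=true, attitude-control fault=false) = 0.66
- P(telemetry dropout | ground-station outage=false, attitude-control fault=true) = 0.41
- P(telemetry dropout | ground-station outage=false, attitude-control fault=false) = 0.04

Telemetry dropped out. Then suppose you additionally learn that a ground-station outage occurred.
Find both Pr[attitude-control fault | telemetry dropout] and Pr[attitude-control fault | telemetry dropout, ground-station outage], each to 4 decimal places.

Pr[attitude-control fault | telemetry dropout] ≈ 0.2487; Pr[attitude-control fault | telemetry dropout, ground-station outage] ≈ 0.1550

By total probability over the 4 (ground-station outage, attitude-control fault) configurations:
  P(telemetry dropout) = 0.04*0.67*0.87 + 0.41*0.67*0.13 + 0.66*0.33*0.87 + 0.81*0.33*0.13
        = 0.023316 + 0.035711 + 0.189486 + 0.034749 = 0.283262
The terms with attitude-control fault present sum to 0.070460, so
  P(attitude-control fault | telemetry dropout) = 0.070460 / 0.283262 ≈ 0.2487

Now also conditioning on ground-station outage=true:
P(telemetry dropout | ground-station outage) = 0.66·0.87 + 0.81·0.13 = 0.574200 + 0.105300 = 0.679500
Restricting to configurations with attitude-control fault present: 0.81·0.13 = 0.105300.
P(attitude-control fault | telemetry dropout, ground-station outage) = 0.105300 / 0.679500 ≈ 0.1550
The drop from 0.2487 to 0.1550 is the explaining-away (discounting) effect.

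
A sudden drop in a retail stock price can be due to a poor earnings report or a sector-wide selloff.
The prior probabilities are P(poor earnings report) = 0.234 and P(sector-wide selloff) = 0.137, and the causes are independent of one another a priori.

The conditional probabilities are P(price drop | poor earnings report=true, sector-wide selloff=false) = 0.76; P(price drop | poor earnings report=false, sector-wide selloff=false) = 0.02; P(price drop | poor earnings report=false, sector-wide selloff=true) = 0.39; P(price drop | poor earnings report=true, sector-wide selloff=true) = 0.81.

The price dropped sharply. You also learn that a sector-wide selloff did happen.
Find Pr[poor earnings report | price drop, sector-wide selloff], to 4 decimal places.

Pr[poor earnings report | price drop, sector-wide selloff] ≈ 0.3882

By total probability over both values of poor earnings report:
  P(price drop | sector-wide selloff) = 0.39×0.766 + 0.81×0.234
        = 0.298740 + 0.189540 = 0.488280
The terms with poor earnings report present sum to 0.189540, so
  P(poor earnings report | price drop, sector-wide selloff) = 0.189540 / 0.488280 ≈ 0.3882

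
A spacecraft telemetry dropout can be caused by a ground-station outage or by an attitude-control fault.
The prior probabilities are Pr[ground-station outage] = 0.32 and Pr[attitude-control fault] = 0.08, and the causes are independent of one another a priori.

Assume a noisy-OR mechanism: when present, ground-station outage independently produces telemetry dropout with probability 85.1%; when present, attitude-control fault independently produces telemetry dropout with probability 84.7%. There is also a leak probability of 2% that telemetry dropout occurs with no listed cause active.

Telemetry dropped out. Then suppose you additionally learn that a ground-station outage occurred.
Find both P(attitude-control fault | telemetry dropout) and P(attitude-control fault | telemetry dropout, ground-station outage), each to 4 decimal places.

Under noisy-OR, P(telemetry dropout | causes) = 1 − (1−0.02)·∏(1−qᵢ) over the active causes.
Numerator (weight on configurations with attitude-control fault): 0.046243 + 0.025028 = 0.071271
Normalizer over all consistent configurations: 0.02·0.68·0.92 + 0.85006·0.68·0.08 + 0.85398·0.32·0.92 + 0.977659·0.32·0.08 = 0.335195
Posterior = 0.071271 / 0.335195 ≈ 0.2126

With the extra evidence:
Weight on attitude-control fault=true, given the evidence: 0.977659*0.08 = 0.078213
The normalizing constant is 0.85398*0.92 + 0.977659*0.08 = 0.863875
P(attitude-control fault | telemetry dropout, ground-station outage) = 0.078213/0.863875 ≈ 0.0905

P(attitude-control fault | telemetry dropout) ≈ 0.2126; P(attitude-control fault | telemetry dropout, ground-station outage) ≈ 0.0905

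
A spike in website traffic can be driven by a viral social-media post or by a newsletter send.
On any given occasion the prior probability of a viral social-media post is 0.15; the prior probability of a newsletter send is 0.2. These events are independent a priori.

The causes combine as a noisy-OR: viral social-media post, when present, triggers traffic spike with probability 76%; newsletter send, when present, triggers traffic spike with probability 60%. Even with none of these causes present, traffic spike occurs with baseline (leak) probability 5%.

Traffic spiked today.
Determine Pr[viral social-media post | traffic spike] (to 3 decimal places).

Pr[viral social-media post | traffic spike] ≈ 0.462

Under noisy-OR, P(traffic spike | causes) = 1 − (1−0.05)·∏(1−qᵢ) over the active causes.
P(traffic spike) = 0.05*0.85*0.8 + 0.62*0.85*0.2 + 0.772*0.15*0.8 + 0.9088*0.15*0.2 = 0.034000 + 0.105400 + 0.092640 + 0.027264 = 0.259304
The viral social-media post-present share is 0.092640 + 0.027264 = 0.119904.
Hence the posterior is 0.119904/0.259304 ≈ 0.462.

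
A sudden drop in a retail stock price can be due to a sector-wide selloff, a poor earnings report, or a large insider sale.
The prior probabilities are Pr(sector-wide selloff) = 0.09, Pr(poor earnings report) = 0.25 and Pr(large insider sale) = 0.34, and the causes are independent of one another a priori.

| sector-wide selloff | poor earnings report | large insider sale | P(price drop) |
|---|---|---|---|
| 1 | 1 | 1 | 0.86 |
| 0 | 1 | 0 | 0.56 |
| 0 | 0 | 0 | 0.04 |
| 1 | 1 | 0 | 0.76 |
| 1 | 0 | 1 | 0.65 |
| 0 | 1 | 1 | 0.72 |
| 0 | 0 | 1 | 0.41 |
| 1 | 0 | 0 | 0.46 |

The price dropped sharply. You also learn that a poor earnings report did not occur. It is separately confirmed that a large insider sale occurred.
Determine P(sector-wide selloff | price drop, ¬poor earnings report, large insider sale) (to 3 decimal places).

P(sector-wide selloff | price drop, ¬poor earnings report, large insider sale) ≈ 0.136

By total probability over both values of sector-wide selloff:
  P(price drop | ¬poor earnings report, large insider sale) = 0.41×0.91 + 0.65×0.09
        = 0.373100 + 0.058500 = 0.431600
The terms with sector-wide selloff present sum to 0.058500, so
  P(sector-wide selloff | price drop, ¬poor earnings report, large insider sale) = 0.058500 / 0.431600 ≈ 0.136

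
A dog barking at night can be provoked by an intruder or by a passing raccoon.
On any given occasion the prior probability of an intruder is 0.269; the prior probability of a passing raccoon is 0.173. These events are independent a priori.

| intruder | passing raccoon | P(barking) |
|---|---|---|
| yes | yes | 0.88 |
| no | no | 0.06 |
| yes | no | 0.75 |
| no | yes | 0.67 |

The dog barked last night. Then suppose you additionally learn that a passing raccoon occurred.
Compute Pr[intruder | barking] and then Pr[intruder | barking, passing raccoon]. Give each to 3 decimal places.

Pr[intruder | barking] ≈ 0.632; Pr[intruder | barking, passing raccoon] ≈ 0.326

By total probability over the 4 (intruder, passing raccoon) configurations:
  P(barking) = 0.06·0.731·0.827 + 0.67·0.731·0.173 + 0.75·0.269·0.827 + 0.88·0.269·0.173
        = 0.036272 + 0.084730 + 0.166847 + 0.040953 = 0.328802
The terms with intruder present sum to 0.207800, so
  P(intruder | barking) = 0.207800 / 0.328802 ≈ 0.632

Now condition on the additional information:
P(barking | passing raccoon) = 0.67·0.731 + 0.88·0.269 = 0.489770 + 0.236720 = 0.726490
Of this, 0.236720 comes from 0.88·0.269 (the intruder=true cases).
Hence the posterior is 0.236720/0.726490 ≈ 0.326.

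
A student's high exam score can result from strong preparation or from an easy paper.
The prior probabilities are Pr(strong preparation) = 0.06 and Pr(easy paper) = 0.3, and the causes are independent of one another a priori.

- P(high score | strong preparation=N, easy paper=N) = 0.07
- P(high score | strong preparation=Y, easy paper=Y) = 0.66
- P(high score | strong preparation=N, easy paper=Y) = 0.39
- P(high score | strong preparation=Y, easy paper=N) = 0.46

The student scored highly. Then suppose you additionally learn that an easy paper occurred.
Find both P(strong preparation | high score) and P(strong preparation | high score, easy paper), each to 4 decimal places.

P(strong preparation | high score) ≈ 0.1666; P(strong preparation | high score, easy paper) ≈ 0.0975

Enumerate the 4 (strong preparation, easy paper) configurations and weight by the priors:
  P(high score) = 0.07×0.94×0.7 + 0.39×0.94×0.3 + 0.46×0.06×0.7 + 0.66×0.06×0.3
        = 0.046060 + 0.109980 + 0.019320 + 0.011880 = 0.187240
Configurations with strong preparation contribute 0.031200, so
  P(strong preparation | high score) = 0.031200 / 0.187240 ≈ 0.1666

Now also conditioning on easy paper=true:
Numerator (weight on configurations with strong preparation): 0.66×0.06 = 0.039600
Denominator P(high score | easy paper): 0.39×0.94 + 0.66×0.06 = 0.406200
P(strong preparation | high score, easy paper) = 0.039600/0.406200 ≈ 0.0975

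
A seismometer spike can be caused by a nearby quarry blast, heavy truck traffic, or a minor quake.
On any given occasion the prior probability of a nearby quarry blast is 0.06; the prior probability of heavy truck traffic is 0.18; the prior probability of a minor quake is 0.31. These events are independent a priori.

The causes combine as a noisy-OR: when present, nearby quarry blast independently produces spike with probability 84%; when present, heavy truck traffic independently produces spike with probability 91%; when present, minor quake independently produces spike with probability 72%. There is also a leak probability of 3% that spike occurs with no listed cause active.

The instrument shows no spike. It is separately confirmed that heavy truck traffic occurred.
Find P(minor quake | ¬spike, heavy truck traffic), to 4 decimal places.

Under noisy-OR, P(spike | causes) = 1 − (1−0.03)·∏(1−qᵢ) over the active causes.
Sum P(¬spike|·) weighted by the priors over the 4 (nearby quarry blast, minor quake) configurations:
  P(¬spike | heavy truck traffic) = 0.0873×0.94×0.69 + 0.024444×0.94×0.31 + 0.013968×0.06×0.69 + 0.003911×0.06×0.31
        = 0.056623 + 0.007123 + 0.000578 + 0.000073 = 0.064397
Keeping only the minor quake-present terms gives 0.007196, so
  P(minor quake | ¬spike, heavy truck traffic) = 0.007196 / 0.064397 ≈ 0.1117

P(minor quake | ¬spike, heavy truck traffic) ≈ 0.1117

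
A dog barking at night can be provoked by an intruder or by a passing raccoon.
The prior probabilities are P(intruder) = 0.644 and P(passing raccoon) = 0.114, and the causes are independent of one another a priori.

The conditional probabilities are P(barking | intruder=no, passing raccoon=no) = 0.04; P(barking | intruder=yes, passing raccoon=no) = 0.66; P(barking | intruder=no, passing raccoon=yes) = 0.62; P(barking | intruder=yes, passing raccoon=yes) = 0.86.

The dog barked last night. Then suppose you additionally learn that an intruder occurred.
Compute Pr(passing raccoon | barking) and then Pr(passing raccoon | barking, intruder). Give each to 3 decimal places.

Pr(passing raccoon | barking) ≈ 0.185; Pr(passing raccoon | barking, intruder) ≈ 0.144

Weight on passing raccoon=true, given the evidence: 0.025162 + 0.063138 = 0.088300
The normalizing constant is 0.04*0.356*0.886 + 0.62*0.356*0.114 + 0.66*0.644*0.886 + 0.86*0.644*0.114 = 0.477502
Posterior = 0.088300 / 0.477502 ≈ 0.185

Now condition on the additional information:
By total probability over both values of passing raccoon:
  P(barking | intruder) = 0.66×0.886 + 0.86×0.114
        = 0.584760 + 0.098040 = 0.682800
Keeping only the passing raccoon-present terms gives 0.098040, so
  P(passing raccoon | barking, intruder) = 0.098040 / 0.682800 ≈ 0.144
The drop from 0.185 to 0.144 is the explaining-away (discounting) effect.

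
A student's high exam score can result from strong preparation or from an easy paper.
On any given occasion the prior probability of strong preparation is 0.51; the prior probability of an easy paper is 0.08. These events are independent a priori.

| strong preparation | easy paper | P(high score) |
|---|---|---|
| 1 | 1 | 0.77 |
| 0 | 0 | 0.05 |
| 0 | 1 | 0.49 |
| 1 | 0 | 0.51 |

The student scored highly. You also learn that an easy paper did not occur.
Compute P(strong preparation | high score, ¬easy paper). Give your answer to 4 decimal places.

P(strong preparation | high score, ¬easy paper) ≈ 0.9139

Enumerate both values of strong preparation and weight by the priors:
  P(high score | ¬easy paper) = 0.05·0.49 + 0.51·0.51
        = 0.024500 + 0.260100 = 0.284600
Configurations with strong preparation contribute 0.260100, so
  P(strong preparation | high score, ¬easy paper) = 0.260100 / 0.284600 ≈ 0.9139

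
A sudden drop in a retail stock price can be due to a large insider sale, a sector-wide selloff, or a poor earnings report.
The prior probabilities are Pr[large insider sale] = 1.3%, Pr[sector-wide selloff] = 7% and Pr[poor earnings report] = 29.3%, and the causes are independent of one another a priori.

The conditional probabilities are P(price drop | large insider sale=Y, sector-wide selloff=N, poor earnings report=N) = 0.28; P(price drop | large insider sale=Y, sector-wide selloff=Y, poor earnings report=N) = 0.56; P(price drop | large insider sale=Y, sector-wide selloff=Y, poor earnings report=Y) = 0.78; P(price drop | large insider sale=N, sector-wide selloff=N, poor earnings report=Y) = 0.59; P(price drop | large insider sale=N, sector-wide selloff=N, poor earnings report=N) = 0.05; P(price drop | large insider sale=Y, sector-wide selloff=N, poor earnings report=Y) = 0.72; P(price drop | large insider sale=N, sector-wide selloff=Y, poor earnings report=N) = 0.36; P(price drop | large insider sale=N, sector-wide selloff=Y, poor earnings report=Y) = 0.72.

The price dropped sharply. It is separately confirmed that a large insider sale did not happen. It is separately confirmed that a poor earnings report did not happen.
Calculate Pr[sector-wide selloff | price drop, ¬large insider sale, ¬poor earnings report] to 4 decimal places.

P(price drop | ¬large insider sale, ¬poor earnings report) = 0.05×0.93 + 0.36×0.07 = 0.046500 + 0.025200 = 0.071700
Restricting to configurations with sector-wide selloff present: 0.36×0.07 = 0.025200.
P(sector-wide selloff | price drop, ¬large insider sale, ¬poor earnings report) = 0.025200 / 0.071700 ≈ 0.3515

Pr[sector-wide selloff | price drop, ¬large insider sale, ¬poor earnings report] ≈ 0.3515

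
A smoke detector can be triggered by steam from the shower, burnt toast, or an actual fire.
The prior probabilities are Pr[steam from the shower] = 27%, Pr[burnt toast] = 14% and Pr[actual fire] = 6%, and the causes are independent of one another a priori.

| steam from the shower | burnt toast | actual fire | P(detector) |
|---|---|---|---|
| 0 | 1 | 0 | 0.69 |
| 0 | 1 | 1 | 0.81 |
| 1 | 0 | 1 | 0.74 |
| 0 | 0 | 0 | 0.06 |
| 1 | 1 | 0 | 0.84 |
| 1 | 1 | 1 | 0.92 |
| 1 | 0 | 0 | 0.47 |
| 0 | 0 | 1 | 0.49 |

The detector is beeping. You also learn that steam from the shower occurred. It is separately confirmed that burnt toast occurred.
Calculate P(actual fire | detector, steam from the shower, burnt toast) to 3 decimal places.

P(actual fire | detector, steam from the shower, burnt toast) ≈ 0.065

Weight on actual fire=true, given the evidence: 0.92*0.06 = 0.055200
The normalizing constant is 0.84*0.94 + 0.92*0.06 = 0.844800
P(actual fire | detector, steam from the shower, burnt toast) = 0.055200/0.844800 ≈ 0.065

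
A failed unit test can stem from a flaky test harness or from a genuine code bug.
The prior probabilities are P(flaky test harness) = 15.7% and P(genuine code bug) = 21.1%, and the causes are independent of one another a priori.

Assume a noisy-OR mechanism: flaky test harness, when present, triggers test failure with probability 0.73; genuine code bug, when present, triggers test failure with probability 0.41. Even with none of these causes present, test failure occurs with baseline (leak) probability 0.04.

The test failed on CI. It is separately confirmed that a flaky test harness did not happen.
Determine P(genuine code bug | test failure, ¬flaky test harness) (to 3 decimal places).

P(genuine code bug | test failure, ¬flaky test harness) ≈ 0.744

Under noisy-OR, P(test failure | causes) = 1 − (1−0.04)·∏(1−qᵢ) over the active causes.
Sum P(test failure|·) weighted by the priors over both values of genuine code bug:
  P(test failure | ¬flaky test harness) = 0.04*0.789 + 0.4336*0.211
        = 0.031560 + 0.091490 = 0.123050
The terms with genuine code bug present sum to 0.091490, so
  P(genuine code bug | test failure, ¬flaky test harness) = 0.091490 / 0.123050 ≈ 0.744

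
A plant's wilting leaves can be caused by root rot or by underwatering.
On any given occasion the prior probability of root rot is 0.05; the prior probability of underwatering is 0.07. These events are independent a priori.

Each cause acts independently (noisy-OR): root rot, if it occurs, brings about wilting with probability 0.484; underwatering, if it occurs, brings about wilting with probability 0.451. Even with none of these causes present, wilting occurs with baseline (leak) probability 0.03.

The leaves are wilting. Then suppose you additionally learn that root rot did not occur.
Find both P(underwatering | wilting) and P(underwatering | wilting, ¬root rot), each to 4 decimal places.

Under noisy-OR, P(wilting | causes) = 1 − (1−0.03)·∏(1−qᵢ) over the active causes.
P(wilting) = 0.03×0.95×0.93 + 0.46747×0.95×0.07 + 0.49948×0.05×0.93 + 0.725215×0.05×0.07 = 0.026505 + 0.031087 + 0.023226 + 0.002538 = 0.083356
Restricting to configurations with underwatering present: 0.031087 + 0.002538 = 0.033625.
Hence the posterior is 0.033625/0.083356 ≈ 0.4034.

Now condition on the additional information:
P(wilting | ¬root rot) = 0.03*0.93 + 0.46747*0.07 = 0.027900 + 0.032723 = 0.060623
The underwatering-present share is 0.46747*0.07 = 0.032723.
Hence the posterior is 0.032723/0.060623 ≈ 0.5398.

P(underwatering | wilting) ≈ 0.4034; P(underwatering | wilting, ¬root rot) ≈ 0.5398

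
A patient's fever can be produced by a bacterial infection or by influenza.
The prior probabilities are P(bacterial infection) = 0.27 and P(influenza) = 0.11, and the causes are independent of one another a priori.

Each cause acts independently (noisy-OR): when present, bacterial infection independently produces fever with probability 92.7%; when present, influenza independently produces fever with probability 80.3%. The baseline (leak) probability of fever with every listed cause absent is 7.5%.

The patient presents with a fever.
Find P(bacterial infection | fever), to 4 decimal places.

Under noisy-OR, P(fever | causes) = 1 − (1−0.075)·∏(1−qᵢ) over the active causes.
By total probability over the 4 (bacterial infection, influenza) configurations:
  P(fever) = 0.075·0.73·0.89 + 0.817775·0.73·0.11 + 0.932475·0.27·0.89 + 0.986698·0.27·0.11
        = 0.048727 + 0.065667 + 0.224074 + 0.029305 = 0.367773
Keeping only the bacterial infection-present terms gives 0.253379, so
  P(bacterial infection | fever) = 0.253379 / 0.367773 ≈ 0.6890

P(bacterial infection | fever) ≈ 0.6890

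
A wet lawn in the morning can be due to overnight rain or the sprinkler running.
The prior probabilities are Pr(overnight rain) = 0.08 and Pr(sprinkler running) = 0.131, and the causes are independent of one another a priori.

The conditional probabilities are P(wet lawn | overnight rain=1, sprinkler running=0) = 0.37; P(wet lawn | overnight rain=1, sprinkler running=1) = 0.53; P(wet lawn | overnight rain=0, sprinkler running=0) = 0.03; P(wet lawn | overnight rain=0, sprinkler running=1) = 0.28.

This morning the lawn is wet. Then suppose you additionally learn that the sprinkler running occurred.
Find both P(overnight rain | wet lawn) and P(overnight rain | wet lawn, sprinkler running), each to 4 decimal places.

P(overnight rain | wet lawn) ≈ 0.3514; P(overnight rain | wet lawn, sprinkler running) ≈ 0.1413

P(wet lawn) = 0.03*0.92*0.869 + 0.28*0.92*0.131 + 0.37*0.08*0.869 + 0.53*0.08*0.131 = 0.023984 + 0.033746 + 0.025722 + 0.005554 = 0.089006
The overnight rain-present share is 0.025722 + 0.005554 = 0.031276.
Hence the posterior is 0.031276/0.089006 ≈ 0.3514.

With the extra evidence:
P(wet lawn | sprinkler running) = 0.28*0.92 + 0.53*0.08 = 0.257600 + 0.042400 = 0.300000
Restricting to configurations with overnight rain present: 0.53*0.08 = 0.042400.
P(overnight rain | wet lawn, sprinkler running) = 0.042400 / 0.300000 ≈ 0.1413
— sprinkler running explains away the evidence for overnight rain.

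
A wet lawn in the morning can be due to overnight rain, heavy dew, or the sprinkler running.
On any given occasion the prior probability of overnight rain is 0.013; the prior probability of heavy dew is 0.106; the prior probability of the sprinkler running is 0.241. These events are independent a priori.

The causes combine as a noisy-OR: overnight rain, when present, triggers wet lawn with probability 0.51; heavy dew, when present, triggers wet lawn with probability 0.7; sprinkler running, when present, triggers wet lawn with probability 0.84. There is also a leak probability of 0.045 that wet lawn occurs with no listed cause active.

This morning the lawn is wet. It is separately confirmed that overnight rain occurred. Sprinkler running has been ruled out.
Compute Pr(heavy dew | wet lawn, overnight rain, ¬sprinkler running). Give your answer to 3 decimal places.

Under noisy-OR, P(wet lawn | causes) = 1 − (1−0.045)·∏(1−qᵢ) over the active causes.
P(wet lawn | overnight rain, ¬sprinkler running) = 0.53205×0.894 + 0.859615×0.106 = 0.475653 + 0.091119 = 0.566772
Of this, 0.091119 comes from 0.859615×0.106 (the heavy dew=true cases).
Hence the posterior is 0.091119/0.566772 ≈ 0.161.

Pr(heavy dew | wet lawn, overnight rain, ¬sprinkler running) ≈ 0.161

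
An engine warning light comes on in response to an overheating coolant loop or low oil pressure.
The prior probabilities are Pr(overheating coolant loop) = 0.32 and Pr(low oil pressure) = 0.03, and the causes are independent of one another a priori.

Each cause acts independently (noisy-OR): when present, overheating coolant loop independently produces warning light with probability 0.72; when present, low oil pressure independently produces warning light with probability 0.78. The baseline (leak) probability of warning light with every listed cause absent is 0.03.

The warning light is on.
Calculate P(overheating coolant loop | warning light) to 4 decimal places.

Under noisy-OR, P(warning light | causes) = 1 − (1−0.03)·∏(1−qᵢ) over the active causes.
Enumerate the 4 (overheating coolant loop, low oil pressure) configurations and weight by the priors:
  P(warning light) = 0.03*0.68*0.97 + 0.7866*0.68*0.03 + 0.7284*0.32*0.97 + 0.940248*0.32*0.03
        = 0.019788 + 0.016047 + 0.226095 + 0.009026 = 0.270956
Keeping only the overheating coolant loop-present terms gives 0.235121, so
  P(overheating coolant loop | warning light) = 0.235121 / 0.270956 ≈ 0.8677

P(overheating coolant loop | warning light) ≈ 0.8677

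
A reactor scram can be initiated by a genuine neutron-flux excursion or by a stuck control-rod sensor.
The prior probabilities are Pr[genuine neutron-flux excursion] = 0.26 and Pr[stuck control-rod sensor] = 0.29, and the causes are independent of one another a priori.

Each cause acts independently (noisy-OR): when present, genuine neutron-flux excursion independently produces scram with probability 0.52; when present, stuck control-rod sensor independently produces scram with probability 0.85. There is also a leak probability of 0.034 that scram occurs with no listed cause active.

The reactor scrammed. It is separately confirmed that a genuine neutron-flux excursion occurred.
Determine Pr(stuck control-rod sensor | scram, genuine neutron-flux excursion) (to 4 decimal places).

Under noisy-OR, P(scram | causes) = 1 − (1−0.034)·∏(1−qᵢ) over the active causes.
For the numerator, keep only stuck control-rod sensor=true terms: 0.930448*0.29 = 0.269830
The normalizing constant is 0.53632*0.71 + 0.930448*0.29 = 0.650617
P(stuck control-rod sensor | scram, genuine neutron-flux excursion) = 0.269830/0.650617 ≈ 0.4147

Pr(stuck control-rod sensor | scram, genuine neutron-flux excursion) ≈ 0.4147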